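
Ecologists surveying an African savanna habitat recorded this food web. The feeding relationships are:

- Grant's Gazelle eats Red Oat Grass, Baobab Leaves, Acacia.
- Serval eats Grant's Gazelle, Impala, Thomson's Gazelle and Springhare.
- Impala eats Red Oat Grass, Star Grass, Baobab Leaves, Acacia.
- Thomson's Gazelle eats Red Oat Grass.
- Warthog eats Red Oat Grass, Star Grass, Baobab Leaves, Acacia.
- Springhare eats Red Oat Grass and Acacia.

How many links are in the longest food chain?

One longest chain: Acacia → Springhare → Serval.
It has 3 species and 2 links.

2 links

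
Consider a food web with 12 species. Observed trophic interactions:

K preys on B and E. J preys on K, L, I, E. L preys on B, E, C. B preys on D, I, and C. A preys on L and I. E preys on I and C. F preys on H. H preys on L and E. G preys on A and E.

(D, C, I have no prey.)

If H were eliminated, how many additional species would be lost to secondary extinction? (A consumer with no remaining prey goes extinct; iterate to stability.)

1

Remove H.
Round 1: F (all prey gone) → extinct.
No further losses. Total secondary extinctions: 1.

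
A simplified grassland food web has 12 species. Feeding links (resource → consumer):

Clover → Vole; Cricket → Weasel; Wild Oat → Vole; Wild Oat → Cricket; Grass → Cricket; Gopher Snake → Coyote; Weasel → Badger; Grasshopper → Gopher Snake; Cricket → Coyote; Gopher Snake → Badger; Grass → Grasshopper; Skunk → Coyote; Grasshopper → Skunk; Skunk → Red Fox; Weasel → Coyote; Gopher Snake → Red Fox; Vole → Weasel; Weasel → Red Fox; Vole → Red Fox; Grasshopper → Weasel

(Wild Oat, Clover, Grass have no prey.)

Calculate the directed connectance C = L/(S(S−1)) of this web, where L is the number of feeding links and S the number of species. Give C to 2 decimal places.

The web has S = 12 species and L = 20 feeding links.
C = L / (S(S−1)) = 20 / 132 = 0.1515 ≈ 0.15.

C = 0.15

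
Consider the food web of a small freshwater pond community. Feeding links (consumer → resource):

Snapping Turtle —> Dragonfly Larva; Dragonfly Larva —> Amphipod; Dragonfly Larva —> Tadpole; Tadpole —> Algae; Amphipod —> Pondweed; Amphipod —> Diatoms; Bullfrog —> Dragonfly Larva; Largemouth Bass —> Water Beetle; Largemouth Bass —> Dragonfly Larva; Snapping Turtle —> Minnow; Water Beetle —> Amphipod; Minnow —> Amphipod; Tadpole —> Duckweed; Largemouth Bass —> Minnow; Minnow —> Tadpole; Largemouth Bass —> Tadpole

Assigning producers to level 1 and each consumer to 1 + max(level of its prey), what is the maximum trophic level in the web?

4

Producers (level 1): Pondweed, Diatoms, Duckweed, Algae.
Pondweed → Amphipod → Dragonfly Larva → Bullfrog gives Bullfrog level 4.
No species has a prey at level 4, so no species reaches level 5.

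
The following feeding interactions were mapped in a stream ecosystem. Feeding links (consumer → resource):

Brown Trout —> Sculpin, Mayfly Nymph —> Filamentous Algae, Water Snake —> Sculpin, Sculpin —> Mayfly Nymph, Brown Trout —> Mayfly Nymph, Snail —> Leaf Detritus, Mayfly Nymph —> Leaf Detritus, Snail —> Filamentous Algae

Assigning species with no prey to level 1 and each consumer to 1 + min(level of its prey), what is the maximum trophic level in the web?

4

Basal resources (level 1): Filamentous Algae, Leaf Detritus.
Following each consumer down to its lowest-level prey: Filamentous Algae → Mayfly Nymph → Sculpin → Water Snake (levels 1 through 4).
All prey of Water Snake (Sculpin 3) are at level 3 or above, so Water Snake is at level 1 + 3 = 4.
Every consumer has at least one prey at level 3 or below, so none exceeds level 4.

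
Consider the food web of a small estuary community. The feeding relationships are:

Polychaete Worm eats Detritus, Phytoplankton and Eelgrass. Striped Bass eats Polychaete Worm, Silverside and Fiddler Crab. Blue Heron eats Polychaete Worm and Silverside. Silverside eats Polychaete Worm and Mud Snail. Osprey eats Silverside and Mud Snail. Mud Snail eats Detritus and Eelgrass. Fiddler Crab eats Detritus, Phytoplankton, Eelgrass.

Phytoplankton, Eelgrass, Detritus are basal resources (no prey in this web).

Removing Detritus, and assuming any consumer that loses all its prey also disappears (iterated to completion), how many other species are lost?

0

Remove Detritus.
Every predator of it retains at least one other prey: Mud Snail still has Eelgrass; Fiddler Crab still has Phytoplankton, Eelgrass; Polychaete Worm still has Phytoplankton, Eelgrass.
No consumer loses all prey, so no secondary extinctions occur.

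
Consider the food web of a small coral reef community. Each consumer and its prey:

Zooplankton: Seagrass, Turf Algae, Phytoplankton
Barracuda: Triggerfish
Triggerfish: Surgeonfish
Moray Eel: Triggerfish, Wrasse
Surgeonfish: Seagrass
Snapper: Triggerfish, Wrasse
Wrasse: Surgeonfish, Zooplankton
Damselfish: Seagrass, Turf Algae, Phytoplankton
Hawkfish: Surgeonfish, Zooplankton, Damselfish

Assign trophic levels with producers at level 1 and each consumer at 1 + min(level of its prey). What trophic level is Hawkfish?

Seagrass is a producer → level 1.
Surgeonfish eats Seagrass → level 2.
Hawkfish eats Surgeonfish → level 3.
No prey of Hawkfish is below level 2, so 3 is the minimum.

Trophic level 3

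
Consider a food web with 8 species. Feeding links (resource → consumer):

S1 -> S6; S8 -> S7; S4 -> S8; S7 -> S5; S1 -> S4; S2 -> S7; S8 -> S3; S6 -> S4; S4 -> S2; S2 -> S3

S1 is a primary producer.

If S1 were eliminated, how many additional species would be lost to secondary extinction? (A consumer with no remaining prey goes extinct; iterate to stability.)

Remove S1.
Round 1: S6 (all prey gone) → extinct.
Round 2: S4 (all prey gone) → extinct.
Round 3: S8 (all prey gone), S2 (all prey gone) → extinct.
Round 4: S7 (all prey gone), S3 (all prey gone) → extinct.
Round 5: S5 (all prey gone) → extinct.
No further losses. Total secondary extinctions: 7.

7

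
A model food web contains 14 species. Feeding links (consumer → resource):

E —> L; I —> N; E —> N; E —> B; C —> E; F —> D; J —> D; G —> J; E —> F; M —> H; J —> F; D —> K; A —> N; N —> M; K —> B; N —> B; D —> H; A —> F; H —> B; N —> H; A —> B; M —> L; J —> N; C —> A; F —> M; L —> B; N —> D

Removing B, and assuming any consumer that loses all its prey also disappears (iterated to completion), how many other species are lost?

Remove B.
Round 1: H (all prey gone), K (all prey gone), L (all prey gone) → extinct.
Round 2: M (all prey gone), D (all prey gone) → extinct.
Round 3: F (all prey gone), N (all prey gone) → extinct.
Round 4: J (all prey gone), I (all prey gone), A (all prey gone), E (all prey gone) → extinct.
Round 5: C (all prey gone), G (all prey gone) → extinct.
No further losses. Total secondary extinctions: 13.

13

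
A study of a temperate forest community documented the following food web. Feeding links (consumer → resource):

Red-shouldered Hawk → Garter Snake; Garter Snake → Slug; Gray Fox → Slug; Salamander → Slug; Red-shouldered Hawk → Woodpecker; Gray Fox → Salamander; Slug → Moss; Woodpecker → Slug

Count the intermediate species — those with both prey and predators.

4

Intermediate species (has both prey and predators): Slug, Garter Snake, Salamander, Woodpecker.
Count: 4.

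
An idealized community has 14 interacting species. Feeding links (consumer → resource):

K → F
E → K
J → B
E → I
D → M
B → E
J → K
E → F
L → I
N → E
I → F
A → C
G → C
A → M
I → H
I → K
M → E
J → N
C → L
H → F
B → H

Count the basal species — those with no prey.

Basal species (no prey listed): F.
Count: 1.

1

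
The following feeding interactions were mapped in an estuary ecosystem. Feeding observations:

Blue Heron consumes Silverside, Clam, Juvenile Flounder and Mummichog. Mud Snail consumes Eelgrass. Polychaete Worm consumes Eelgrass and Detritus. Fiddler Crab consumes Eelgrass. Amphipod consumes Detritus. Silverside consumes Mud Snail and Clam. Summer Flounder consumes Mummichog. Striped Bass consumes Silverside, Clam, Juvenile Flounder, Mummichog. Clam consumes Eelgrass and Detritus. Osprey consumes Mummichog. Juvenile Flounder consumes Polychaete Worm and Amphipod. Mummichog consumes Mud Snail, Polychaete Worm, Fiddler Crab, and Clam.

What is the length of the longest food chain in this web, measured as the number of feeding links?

One longest chain: Detritus → Clam → Silverside → Striped Bass.
It has 4 species and 3 links.

3 links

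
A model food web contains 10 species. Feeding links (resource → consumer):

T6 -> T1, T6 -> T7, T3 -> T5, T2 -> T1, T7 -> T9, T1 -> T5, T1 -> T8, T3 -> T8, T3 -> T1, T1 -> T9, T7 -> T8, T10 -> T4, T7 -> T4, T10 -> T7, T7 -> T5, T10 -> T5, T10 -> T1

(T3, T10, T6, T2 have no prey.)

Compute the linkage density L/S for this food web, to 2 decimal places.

There are L = 17 links among S = 10 species.
L/S = 17/10 = 1.7000 ≈ 1.70.

L/S = 1.70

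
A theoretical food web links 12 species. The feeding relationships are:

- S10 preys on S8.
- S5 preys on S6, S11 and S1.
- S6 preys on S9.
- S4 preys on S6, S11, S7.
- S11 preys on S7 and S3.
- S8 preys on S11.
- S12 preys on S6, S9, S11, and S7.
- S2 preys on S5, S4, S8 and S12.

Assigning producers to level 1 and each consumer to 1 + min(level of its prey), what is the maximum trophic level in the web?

Producers (level 1): S9, S7, S3, S1.
Following each consumer down to its lowest-level prey: S7 → S11 → S8 → S10 (levels 1 through 4).
All prey of S10 (S8 3) are at level 3 or above, so S10 is at level 1 + 3 = 4.
Every consumer has at least one prey at level 3 or below, so none exceeds level 4.

4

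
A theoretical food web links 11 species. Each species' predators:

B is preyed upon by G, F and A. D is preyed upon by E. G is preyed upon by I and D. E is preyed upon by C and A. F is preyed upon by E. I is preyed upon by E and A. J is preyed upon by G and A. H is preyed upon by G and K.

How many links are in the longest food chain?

4 links

One longest chain: J → G → D → E → C.
It has 5 species and 4 links.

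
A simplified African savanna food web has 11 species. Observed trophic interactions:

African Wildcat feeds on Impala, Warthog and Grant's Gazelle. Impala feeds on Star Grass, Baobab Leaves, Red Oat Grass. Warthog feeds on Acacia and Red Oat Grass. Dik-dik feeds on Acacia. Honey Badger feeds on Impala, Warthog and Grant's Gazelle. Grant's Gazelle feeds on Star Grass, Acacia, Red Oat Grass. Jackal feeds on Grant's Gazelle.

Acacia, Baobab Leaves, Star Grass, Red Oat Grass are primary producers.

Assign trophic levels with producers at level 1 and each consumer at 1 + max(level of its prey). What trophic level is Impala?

Trophic level 2

Baobab Leaves is a producer → level 1.
Impala eats Baobab Leaves (level 1); other prey at levels: Star Grass 1, Red Oat Grass 1 → level 2.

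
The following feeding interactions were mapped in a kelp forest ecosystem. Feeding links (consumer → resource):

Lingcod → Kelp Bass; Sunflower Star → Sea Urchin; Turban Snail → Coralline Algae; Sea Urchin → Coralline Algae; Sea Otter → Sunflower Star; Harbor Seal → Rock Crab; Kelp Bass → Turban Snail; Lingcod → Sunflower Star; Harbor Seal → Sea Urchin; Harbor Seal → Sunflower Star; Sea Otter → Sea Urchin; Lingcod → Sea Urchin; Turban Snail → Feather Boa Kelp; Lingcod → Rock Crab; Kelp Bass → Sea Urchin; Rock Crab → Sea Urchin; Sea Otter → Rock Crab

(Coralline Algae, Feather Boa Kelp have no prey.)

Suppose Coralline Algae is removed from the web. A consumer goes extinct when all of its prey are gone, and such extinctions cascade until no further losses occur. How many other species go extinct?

Remove Coralline Algae.
Round 1: Sea Urchin (all prey gone) → extinct.
Round 2: Rock Crab (all prey gone), Sunflower Star (all prey gone) → extinct.
Round 3: Harbor Seal (all prey gone), Sea Otter (all prey gone) → extinct.
No further losses. Total secondary extinctions: 5.

5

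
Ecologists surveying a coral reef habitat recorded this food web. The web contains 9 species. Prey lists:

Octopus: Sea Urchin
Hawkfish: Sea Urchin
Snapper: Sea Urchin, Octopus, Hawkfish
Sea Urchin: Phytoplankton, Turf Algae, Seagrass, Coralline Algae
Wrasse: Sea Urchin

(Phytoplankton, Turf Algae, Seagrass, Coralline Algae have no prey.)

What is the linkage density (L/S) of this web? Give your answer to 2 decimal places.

There are L = 10 links among S = 9 species.
L/S = 10/9 = 1.1111 ≈ 1.11.

L/S = 1.11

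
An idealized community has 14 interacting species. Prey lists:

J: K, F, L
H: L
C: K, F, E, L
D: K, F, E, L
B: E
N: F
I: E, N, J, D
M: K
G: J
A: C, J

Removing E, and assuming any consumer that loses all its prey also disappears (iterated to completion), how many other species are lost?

Remove E.
Round 1: B (all prey gone) → extinct.
No further losses. Total secondary extinctions: 1.

1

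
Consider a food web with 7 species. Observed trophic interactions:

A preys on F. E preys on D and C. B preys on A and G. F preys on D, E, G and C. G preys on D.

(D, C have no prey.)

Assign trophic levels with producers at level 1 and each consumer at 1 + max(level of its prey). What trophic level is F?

Trophic level 3

D is a producer → level 1.
G eats D → level 2.
F eats G (level 2); other prey at levels: D 1, C 1, E 2 → level 3.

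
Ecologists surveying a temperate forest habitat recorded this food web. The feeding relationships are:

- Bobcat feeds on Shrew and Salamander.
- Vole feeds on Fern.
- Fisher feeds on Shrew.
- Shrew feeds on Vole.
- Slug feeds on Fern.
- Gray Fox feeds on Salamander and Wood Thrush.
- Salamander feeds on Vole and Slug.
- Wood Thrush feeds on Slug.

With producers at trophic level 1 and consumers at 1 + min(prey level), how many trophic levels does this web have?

Producers (level 1): Fern.
Following each consumer down to its lowest-level prey: Fern → Slug → Salamander → Bobcat (levels 1 through 4).
All prey of Bobcat (Salamander 3, Shrew 3) are at level 3 or above, so Bobcat is at level 1 + 3 = 4.
Every consumer has at least one prey at level 3 or below, so none exceeds level 4.

4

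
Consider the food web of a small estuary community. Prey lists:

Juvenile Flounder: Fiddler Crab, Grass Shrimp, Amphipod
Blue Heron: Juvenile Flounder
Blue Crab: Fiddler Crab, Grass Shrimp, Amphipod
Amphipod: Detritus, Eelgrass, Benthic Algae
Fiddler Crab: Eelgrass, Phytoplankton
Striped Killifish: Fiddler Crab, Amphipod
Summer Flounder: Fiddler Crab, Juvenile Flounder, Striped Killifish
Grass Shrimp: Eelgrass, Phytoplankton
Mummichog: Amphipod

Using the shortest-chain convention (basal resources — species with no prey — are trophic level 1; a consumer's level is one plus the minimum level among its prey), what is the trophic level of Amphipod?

Detritus has no prey (basal) → level 1.
Amphipod eats Detritus → level 2.

Trophic level 2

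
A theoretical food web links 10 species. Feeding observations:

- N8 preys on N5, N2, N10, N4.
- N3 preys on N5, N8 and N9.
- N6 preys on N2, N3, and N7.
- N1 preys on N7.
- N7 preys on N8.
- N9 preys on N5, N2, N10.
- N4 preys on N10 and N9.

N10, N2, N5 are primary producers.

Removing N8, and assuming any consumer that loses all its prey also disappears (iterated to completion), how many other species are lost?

2

Remove N8.
Round 1: N7 (all prey gone) → extinct.
Round 2: N1 (all prey gone) → extinct.
No further losses. Total secondary extinctions: 2.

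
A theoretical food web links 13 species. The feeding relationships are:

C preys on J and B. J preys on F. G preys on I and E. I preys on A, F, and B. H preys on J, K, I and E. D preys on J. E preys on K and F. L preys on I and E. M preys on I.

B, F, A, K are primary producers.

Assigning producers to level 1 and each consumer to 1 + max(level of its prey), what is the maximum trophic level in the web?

3

Producers (level 1): B, F, A, K.
F → J → H gives H level 3.
No species has a prey at level 3, so no species reaches level 4.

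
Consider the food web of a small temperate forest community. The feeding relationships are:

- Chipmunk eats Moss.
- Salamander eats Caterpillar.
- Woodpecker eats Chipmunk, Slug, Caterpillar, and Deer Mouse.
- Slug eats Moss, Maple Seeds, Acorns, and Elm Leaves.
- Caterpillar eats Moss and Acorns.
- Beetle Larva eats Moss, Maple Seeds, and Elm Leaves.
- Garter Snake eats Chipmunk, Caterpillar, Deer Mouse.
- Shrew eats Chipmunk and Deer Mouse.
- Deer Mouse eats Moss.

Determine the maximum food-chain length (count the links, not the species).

One longest chain: Moss → Caterpillar → Salamander.
It has 3 species and 2 links.

2 links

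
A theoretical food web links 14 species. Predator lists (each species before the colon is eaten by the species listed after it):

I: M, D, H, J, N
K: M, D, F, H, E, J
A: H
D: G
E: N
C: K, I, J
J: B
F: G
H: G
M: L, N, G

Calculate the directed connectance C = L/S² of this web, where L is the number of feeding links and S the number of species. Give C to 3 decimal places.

The web has S = 14 species and L = 23 feeding links.
C = L / S² = 23 / 196 = 0.1173 ≈ 0.117.

C = 0.117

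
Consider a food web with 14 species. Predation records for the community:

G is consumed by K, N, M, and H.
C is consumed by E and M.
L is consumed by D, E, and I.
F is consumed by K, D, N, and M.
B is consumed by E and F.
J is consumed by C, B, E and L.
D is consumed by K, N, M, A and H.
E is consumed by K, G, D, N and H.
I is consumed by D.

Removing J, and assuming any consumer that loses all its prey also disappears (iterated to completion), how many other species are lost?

Remove J.
Round 1: B (all prey gone), L (all prey gone), C (all prey gone) → extinct.
Round 2: I (all prey gone), E (all prey gone), F (all prey gone) → extinct.
Round 3: G (all prey gone), D (all prey gone) → extinct.
Round 4: A (all prey gone), M (all prey gone), K (all prey gone), H (all prey gone), N (all prey gone) → extinct.
No further losses. Total secondary extinctions: 13.

13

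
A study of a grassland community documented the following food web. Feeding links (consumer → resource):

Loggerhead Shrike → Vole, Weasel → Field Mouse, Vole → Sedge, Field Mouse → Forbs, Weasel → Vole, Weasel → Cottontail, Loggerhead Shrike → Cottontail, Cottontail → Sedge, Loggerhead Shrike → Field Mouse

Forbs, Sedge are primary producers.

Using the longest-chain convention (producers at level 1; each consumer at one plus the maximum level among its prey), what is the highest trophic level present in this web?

Producers (level 1): Forbs, Sedge.
Sedge → Vole → Weasel gives Weasel level 3.
No species has a prey at level 3, so no species reaches level 4.

3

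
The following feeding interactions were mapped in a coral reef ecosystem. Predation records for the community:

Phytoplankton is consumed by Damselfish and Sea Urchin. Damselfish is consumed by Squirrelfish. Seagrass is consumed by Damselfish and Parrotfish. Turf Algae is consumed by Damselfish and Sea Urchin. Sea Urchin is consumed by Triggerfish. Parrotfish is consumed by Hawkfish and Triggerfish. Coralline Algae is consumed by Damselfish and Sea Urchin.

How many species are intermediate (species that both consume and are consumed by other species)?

3

Intermediate species (has both prey and predators): Sea Urchin, Parrotfish, Damselfish.
Count: 3.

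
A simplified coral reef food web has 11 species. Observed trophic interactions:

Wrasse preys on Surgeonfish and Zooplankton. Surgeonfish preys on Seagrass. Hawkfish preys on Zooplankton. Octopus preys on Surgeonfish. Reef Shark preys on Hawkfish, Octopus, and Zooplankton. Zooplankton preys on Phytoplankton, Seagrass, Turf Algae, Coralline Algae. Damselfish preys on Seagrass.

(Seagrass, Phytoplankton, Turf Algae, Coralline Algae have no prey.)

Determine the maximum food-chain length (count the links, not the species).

One longest chain: Seagrass → Surgeonfish → Octopus → Reef Shark.
It has 4 species and 3 links.

3 links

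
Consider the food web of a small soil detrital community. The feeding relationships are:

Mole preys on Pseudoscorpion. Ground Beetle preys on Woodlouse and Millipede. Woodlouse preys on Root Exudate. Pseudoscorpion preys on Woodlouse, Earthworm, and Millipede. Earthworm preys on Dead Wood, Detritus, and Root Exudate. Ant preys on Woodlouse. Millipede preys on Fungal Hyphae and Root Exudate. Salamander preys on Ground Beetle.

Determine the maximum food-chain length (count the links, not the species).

3 links

One longest chain: Dead Wood → Earthworm → Pseudoscorpion → Mole.
It has 4 species and 3 links.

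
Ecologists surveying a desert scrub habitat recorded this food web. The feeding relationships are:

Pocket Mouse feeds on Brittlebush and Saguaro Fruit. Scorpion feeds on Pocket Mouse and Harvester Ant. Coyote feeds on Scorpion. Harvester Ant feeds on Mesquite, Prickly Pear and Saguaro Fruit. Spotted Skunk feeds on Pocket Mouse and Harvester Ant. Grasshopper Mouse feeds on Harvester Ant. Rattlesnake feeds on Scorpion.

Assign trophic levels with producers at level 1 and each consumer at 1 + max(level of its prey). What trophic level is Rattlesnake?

Brittlebush is a producer → level 1.
Pocket Mouse eats Brittlebush (level 1); other prey at levels: Saguaro Fruit 1 → level 2.
Scorpion eats Pocket Mouse (level 2); other prey at levels: Harvester Ant 2 → level 3.
Rattlesnake eats Scorpion → level 4.

Trophic level 4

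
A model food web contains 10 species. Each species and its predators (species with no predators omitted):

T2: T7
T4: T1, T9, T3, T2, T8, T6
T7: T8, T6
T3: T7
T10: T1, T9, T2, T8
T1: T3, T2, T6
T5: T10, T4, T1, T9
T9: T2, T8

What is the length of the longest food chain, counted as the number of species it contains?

One longest chain: T5 → T10 → T1 → T3 → T7 → T8.
It has 6 species and 5 links.

6 species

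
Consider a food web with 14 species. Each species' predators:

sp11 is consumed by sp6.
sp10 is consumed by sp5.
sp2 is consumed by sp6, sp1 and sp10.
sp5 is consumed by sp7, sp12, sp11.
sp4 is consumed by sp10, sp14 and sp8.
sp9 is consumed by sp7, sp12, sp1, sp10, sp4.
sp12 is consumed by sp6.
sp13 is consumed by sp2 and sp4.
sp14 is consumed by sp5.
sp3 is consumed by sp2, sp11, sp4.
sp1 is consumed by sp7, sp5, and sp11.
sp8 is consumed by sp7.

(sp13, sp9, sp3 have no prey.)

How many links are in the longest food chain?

One longest chain: sp13 → sp4 → sp14 → sp5 → sp12 → sp6.
It has 6 species and 5 links.

5 links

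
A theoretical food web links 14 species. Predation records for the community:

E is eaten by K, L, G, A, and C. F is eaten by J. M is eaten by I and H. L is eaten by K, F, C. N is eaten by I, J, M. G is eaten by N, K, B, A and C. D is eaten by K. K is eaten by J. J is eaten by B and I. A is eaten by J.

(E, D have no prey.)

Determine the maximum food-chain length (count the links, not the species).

One longest chain: E → G → A → J → I.
It has 5 species and 4 links.

4 links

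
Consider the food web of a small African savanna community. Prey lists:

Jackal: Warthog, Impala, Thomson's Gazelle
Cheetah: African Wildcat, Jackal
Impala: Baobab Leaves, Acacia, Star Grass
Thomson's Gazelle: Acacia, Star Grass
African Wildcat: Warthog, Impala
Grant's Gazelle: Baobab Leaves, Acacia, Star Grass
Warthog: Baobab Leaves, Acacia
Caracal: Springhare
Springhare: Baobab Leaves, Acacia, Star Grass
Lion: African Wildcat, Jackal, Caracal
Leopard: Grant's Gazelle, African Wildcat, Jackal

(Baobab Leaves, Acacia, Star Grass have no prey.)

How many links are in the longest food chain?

3 links

One longest chain: Baobab Leaves → Warthog → African Wildcat → Cheetah.
It has 4 species and 3 links.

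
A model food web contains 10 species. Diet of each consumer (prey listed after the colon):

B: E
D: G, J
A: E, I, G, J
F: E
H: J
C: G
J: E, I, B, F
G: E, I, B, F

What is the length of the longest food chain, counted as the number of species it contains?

4 species

One longest chain: E → B → G → A.
It has 4 species and 3 links.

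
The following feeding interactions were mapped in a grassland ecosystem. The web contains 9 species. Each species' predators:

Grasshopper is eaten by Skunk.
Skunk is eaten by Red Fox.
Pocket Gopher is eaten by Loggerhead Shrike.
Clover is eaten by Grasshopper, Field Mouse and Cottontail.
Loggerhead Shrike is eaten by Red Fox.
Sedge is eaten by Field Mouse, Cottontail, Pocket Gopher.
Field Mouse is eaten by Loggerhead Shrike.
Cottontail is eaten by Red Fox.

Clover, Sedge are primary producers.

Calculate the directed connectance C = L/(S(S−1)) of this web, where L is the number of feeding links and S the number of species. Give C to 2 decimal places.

The web has S = 9 species and L = 12 feeding links.
C = L / (S(S−1)) = 12 / 72 = 0.1667 ≈ 0.17.

C = 0.17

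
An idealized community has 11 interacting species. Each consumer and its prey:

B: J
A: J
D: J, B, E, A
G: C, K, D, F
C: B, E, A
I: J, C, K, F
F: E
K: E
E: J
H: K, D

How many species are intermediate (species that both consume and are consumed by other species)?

7

Intermediate species (has both prey and predators): B, E, A, C, K, D, F.
Count: 7.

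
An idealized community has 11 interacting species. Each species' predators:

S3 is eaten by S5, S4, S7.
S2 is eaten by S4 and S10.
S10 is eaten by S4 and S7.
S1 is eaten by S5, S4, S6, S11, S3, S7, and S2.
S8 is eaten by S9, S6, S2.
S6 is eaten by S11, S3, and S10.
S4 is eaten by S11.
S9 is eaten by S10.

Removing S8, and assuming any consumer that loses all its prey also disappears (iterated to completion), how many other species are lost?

1

Remove S8.
Round 1: S9 (all prey gone) → extinct.
No further losses. Total secondary extinctions: 1.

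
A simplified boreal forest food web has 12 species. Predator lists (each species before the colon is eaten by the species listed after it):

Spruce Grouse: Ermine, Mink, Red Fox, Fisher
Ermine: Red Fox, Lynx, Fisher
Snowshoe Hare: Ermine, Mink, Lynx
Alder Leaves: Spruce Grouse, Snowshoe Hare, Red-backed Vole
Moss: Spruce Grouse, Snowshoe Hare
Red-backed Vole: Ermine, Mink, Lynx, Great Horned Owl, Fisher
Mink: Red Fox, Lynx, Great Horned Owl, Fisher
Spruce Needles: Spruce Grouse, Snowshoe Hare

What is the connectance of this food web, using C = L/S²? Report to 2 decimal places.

The web has S = 12 species and L = 26 feeding links.
C = L / S² = 26 / 144 = 0.1806 ≈ 0.18.

C = 0.18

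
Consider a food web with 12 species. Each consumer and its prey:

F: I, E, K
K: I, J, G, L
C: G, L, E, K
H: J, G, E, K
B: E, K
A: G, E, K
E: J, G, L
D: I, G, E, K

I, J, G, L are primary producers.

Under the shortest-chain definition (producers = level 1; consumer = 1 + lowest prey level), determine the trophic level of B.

Trophic level 3

J is a producer → level 1.
E eats J → level 2.
B eats E → level 3.
No prey of B is below level 2, so 3 is the minimum.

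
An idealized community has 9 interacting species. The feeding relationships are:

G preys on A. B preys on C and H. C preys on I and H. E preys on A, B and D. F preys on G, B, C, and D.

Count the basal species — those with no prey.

Basal species (no prey listed): H, I, A, D.
Count: 4.

4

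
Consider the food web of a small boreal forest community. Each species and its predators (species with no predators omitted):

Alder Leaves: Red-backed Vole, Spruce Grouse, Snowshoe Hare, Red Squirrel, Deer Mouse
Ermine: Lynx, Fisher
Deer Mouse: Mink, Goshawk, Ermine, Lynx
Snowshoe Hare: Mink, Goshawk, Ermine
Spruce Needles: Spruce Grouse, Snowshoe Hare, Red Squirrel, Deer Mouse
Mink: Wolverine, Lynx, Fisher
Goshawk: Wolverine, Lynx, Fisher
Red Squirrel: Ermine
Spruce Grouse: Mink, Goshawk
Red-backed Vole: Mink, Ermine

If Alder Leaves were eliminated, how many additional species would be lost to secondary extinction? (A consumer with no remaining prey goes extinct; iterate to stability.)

Remove Alder Leaves.
Round 1: Red-backed Vole (all prey gone) → extinct.
No further losses. Total secondary extinctions: 1.

1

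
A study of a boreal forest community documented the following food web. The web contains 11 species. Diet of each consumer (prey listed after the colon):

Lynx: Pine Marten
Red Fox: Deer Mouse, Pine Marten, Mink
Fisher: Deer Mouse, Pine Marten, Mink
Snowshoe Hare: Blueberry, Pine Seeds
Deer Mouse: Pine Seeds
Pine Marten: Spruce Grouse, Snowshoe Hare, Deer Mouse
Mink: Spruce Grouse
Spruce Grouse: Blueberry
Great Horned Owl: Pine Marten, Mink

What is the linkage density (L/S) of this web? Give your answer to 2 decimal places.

L/S = 1.55

There are L = 17 links among S = 11 species.
L/S = 17/11 = 1.5455 ≈ 1.55.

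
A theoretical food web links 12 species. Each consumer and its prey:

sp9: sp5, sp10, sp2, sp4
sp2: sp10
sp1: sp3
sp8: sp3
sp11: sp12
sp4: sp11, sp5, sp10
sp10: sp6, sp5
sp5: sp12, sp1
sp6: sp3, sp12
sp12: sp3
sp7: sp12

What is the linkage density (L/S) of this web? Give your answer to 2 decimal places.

L/S = 1.58

There are L = 19 links among S = 12 species.
L/S = 19/12 = 1.5833 ≈ 1.58.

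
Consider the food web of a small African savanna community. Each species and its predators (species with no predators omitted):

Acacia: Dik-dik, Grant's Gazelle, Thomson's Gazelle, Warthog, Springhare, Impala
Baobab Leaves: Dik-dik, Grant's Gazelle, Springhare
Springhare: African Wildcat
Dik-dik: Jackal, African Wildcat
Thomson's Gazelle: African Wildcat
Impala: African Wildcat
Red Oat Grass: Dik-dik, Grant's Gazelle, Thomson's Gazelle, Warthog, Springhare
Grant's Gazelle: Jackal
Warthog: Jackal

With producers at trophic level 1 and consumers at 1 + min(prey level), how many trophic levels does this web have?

Producers (level 1): Acacia, Red Oat Grass, Baobab Leaves.
Following each consumer down to its lowest-level prey: Acacia → Dik-dik → Jackal (levels 1 through 3).
All prey of Jackal (Dik-dik 2, Grant's Gazelle 2, Warthog 2) are at level 2 or above, so Jackal is at level 1 + 2 = 3.
Every consumer has at least one prey at level 2 or below, so none exceeds level 3.

3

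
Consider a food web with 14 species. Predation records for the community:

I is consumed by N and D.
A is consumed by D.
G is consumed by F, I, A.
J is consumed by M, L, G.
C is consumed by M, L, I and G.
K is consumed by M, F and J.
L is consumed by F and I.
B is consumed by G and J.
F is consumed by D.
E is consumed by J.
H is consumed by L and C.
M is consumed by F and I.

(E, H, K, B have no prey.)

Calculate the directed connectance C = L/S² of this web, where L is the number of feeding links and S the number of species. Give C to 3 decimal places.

The web has S = 14 species and L = 26 feeding links.
C = L / S² = 26 / 196 = 0.1327 ≈ 0.133.

C = 0.133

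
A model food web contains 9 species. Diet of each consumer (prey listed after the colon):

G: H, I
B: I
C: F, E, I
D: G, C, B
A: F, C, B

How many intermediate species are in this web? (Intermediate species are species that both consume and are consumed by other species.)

3

Intermediate species (has both prey and predators): G, C, B.
Count: 3.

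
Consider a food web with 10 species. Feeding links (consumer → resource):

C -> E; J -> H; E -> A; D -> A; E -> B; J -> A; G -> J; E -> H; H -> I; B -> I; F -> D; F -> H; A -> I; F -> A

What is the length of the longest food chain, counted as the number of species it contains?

4 species

One longest chain: I → A → J → G.
It has 4 species and 3 links.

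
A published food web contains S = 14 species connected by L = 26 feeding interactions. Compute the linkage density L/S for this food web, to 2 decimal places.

L/S = 1.86

There are L = 26 links among S = 14 species.
L/S = 26/14 = 1.8571 ≈ 1.86.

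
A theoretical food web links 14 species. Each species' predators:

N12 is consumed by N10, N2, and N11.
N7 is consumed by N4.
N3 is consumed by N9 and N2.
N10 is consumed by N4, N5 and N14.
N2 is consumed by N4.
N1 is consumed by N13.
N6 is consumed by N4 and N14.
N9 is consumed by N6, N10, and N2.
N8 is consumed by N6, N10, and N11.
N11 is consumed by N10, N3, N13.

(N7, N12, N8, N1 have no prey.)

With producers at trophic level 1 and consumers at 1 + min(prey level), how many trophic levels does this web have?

4

Producers (level 1): N7, N12, N8, N1.
Following each consumer down to its lowest-level prey: N12 → N11 → N3 → N9 (levels 1 through 4).
All prey of N9 (N3 3) are at level 3 or above, so N9 is at level 1 + 3 = 4.
Every consumer has at least one prey at level 3 or below, so none exceeds level 4.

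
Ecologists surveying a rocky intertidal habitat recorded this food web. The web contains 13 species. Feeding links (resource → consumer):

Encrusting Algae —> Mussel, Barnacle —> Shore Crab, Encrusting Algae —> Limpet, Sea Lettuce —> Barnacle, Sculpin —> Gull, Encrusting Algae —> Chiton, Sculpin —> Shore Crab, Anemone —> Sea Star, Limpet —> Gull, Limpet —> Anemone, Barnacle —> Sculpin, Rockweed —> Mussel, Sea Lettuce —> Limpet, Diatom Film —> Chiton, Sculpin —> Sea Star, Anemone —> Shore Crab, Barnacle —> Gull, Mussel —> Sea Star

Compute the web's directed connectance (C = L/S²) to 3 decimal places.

C = 0.107

The web has S = 13 species and L = 18 feeding links.
C = L / S² = 18 / 169 = 0.1065 ≈ 0.107.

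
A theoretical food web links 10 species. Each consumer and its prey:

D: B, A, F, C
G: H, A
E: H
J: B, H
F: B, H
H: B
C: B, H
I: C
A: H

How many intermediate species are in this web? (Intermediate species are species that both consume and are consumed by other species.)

4

Intermediate species (has both prey and predators): H, A, F, C.
Count: 4.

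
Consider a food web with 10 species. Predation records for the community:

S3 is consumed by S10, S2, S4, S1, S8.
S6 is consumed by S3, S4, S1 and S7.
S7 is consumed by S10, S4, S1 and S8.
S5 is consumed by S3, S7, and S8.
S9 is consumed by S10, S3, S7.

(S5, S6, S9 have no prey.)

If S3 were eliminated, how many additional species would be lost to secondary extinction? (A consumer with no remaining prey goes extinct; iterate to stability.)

Remove S3.
Round 1: S2 (all prey gone) → extinct.
No further losses. Total secondary extinctions: 1.

1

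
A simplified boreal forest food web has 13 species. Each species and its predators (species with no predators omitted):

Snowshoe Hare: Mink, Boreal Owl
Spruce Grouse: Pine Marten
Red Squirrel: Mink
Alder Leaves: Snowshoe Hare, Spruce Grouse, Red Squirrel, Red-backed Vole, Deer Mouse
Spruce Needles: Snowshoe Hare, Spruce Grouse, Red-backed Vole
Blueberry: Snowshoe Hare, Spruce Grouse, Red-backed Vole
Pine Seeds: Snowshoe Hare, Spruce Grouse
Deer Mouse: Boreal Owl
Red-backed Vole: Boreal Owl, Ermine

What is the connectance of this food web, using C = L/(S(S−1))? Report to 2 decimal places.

The web has S = 13 species and L = 20 feeding links.
C = L / (S(S−1)) = 20 / 156 = 0.1282 ≈ 0.13.

C = 0.13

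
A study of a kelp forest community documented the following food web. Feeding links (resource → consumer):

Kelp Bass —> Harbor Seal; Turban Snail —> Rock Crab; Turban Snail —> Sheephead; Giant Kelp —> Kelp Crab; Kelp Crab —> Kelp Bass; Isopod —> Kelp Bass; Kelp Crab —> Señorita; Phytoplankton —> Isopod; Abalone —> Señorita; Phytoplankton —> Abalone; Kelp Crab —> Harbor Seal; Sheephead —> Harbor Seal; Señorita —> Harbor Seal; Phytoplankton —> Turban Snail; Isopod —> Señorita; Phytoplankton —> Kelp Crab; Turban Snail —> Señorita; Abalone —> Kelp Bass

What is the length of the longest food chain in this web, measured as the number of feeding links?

3 links

One longest chain: Phytoplankton → Abalone → Señorita → Harbor Seal.
It has 4 species and 3 links.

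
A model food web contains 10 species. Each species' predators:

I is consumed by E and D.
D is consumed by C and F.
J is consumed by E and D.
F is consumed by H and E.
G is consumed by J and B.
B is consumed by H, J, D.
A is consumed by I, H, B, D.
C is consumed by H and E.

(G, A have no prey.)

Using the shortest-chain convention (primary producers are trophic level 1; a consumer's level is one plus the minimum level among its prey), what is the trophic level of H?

Trophic level 2

A is a producer → level 1.
H eats A → level 2.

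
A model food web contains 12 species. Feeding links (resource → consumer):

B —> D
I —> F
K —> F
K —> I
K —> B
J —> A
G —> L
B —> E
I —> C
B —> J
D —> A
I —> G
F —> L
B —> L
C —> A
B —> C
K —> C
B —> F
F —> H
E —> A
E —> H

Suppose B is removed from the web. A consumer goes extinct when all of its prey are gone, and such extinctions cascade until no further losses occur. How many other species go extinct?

Remove B.
Round 1: J (all prey gone), E (all prey gone), D (all prey gone) → extinct.
No further losses. Total secondary extinctions: 3.

3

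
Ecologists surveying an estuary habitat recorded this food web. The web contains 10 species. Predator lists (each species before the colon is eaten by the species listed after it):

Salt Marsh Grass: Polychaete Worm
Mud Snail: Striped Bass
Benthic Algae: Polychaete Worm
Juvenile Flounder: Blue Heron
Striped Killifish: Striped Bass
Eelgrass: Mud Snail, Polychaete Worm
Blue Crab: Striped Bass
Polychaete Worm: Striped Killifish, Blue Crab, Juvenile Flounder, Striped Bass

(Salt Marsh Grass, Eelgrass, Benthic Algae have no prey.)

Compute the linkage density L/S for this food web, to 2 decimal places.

L/S = 1.20

There are L = 12 links among S = 10 species.
L/S = 12/10 = 1.2000 ≈ 1.20.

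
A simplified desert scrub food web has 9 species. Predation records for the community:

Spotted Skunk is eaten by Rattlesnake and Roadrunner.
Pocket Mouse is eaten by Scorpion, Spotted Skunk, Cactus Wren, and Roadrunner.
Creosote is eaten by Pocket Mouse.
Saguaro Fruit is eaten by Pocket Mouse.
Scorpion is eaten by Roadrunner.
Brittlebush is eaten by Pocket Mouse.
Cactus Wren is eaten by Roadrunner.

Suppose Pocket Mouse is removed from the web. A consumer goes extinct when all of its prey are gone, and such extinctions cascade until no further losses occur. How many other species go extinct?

5

Remove Pocket Mouse.
Round 1: Scorpion (all prey gone), Cactus Wren (all prey gone), Spotted Skunk (all prey gone) → extinct.
Round 2: Roadrunner (all prey gone), Rattlesnake (all prey gone) → extinct.
No further losses. Total secondary extinctions: 5.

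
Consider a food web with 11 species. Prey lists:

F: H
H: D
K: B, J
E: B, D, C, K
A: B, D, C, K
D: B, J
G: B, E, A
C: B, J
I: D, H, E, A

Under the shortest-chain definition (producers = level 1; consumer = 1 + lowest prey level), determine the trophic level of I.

Trophic level 3

B is a producer → level 1.
D eats B → level 2.
I eats D → level 3.
No prey of I is below level 2, so 3 is the minimum.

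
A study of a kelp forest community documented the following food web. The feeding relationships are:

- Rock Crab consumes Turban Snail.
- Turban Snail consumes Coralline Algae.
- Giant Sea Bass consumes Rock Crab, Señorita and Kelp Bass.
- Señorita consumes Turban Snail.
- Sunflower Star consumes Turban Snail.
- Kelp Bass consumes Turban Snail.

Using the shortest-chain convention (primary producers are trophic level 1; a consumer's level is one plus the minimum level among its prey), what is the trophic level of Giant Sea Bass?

Trophic level 4

Coralline Algae is a producer → level 1.
Turban Snail eats Coralline Algae → level 2.
Señorita eats Turban Snail → level 3.
Giant Sea Bass eats Señorita → level 4.
No prey of Giant Sea Bass is below level 3, so 4 is the minimum.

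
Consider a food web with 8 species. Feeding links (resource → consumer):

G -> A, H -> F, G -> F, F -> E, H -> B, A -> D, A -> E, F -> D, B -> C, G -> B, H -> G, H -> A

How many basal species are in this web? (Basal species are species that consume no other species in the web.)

1

Basal species (no prey listed): H.
Count: 1.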